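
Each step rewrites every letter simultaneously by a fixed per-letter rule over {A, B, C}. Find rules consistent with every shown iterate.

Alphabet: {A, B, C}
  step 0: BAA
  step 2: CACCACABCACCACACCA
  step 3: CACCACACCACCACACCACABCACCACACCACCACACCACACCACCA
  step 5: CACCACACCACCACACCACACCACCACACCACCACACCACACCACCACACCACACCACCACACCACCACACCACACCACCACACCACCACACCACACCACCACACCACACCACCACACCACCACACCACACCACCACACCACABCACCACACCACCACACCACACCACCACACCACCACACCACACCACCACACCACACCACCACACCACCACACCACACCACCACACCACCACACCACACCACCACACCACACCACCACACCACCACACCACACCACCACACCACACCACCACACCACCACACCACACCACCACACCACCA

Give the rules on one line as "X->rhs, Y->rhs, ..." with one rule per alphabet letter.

A->CA, B->CAB, C->CAC

  step 2 ⇒ step 3: CACCACABCACCACACCA ⇒ CAC·CA·CAC·CAC·CA·CAC·CA·CAB·CAC·CA·CAC·CAC·CA·CAC·CA·CAC·CAC·CA
    A ↦ CA
    B ↦ CAB
    C ↦ CAC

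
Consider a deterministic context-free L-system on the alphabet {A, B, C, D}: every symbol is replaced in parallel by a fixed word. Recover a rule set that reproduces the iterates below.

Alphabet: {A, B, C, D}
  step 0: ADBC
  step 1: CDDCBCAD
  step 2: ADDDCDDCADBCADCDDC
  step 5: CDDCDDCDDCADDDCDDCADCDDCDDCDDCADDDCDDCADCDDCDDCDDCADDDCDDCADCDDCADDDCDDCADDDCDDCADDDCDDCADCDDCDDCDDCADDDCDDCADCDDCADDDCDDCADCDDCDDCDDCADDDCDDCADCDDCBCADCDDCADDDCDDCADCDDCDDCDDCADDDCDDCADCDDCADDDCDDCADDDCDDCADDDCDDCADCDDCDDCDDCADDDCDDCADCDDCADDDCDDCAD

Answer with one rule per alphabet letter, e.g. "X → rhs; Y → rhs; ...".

A->C, B->BC, C->AD, D->DDC

  step 1 ⇒ step 2: CDDCBCAD ⇒ AD·DDC·DDC·AD·BC·AD·C·DDC
    A ↦ C
    B ↦ BC
    C ↦ AD
    D ↦ DDC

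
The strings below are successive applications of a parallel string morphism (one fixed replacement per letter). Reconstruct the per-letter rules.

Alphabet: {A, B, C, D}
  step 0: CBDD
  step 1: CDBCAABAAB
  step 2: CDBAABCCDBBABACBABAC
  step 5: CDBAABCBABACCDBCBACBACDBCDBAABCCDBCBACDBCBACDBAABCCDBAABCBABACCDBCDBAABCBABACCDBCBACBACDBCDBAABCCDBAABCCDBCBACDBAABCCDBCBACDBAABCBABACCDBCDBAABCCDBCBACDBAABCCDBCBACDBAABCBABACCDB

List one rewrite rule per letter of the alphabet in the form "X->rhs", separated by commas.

A->BA, B->C, C->CDB, D->AAB

  step 1 ⇒ step 2: CDBCAABAAB ⇒ CDB·AAB·C·CDB·BA·BA·C·BA·BA·C
    A ↦ BA
    B ↦ C
    C ↦ CDB
    D ↦ AAB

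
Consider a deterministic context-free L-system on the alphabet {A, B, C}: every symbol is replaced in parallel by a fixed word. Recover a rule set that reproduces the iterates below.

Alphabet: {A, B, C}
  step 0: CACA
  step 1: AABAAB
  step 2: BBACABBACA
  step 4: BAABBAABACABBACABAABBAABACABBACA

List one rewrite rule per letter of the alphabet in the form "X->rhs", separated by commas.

A->B, B->ACA, C->AA

  step 1 ⇒ step 2: AABAAB ⇒ B·B·ACA·B·B·ACA
    A ↦ B
    B ↦ ACA
  step 0 ⇒ step 1: CACA ⇒ AA·B·AA·B
    C ↦ AA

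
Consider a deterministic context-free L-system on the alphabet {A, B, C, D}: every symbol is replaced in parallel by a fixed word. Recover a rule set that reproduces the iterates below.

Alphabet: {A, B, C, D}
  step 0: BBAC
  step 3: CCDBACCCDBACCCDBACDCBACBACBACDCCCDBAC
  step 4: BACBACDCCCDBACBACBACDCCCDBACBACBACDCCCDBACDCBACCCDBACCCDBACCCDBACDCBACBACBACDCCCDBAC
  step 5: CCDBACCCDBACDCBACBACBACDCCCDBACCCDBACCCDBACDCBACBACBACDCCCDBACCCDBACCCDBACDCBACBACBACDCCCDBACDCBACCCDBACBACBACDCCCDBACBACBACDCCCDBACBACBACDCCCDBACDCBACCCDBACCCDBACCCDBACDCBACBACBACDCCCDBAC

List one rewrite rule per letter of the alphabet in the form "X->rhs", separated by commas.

A->CD, B->C, C->BAC, D->DC

  step 4 ⇒ step 5: BACBACDCCCDBACBACBACDCCCDBACBACBACDCCCDBACDCBACCCDBACCCDBACCCDBACDCBACBACBACDCCCDBAC ⇒ C·CD·BAC·C·CD·BAC·DC·BAC·BAC·BAC·DC·C·CD·BAC·C·CD·BAC·C·CD·BAC·DC·BAC·BAC·BAC·DC·C·CD·BAC·C·CD·BAC·C·CD·BAC·DC·BAC·BAC·BAC·DC·C·CD·BAC·DC·BAC·C·CD·BAC·BAC·BAC·DC·C·CD·BAC·BAC·BAC·DC·C·CD·BAC·BAC·BAC·DC·C·CD·BAC·DC·BAC·C·CD·BAC·C·CD·BAC·C·CD·BAC·DC·BAC·BAC·BAC·DC·C·CD·BAC
    A ↦ CD
    B ↦ C
    C ↦ BAC
    D ↦ DC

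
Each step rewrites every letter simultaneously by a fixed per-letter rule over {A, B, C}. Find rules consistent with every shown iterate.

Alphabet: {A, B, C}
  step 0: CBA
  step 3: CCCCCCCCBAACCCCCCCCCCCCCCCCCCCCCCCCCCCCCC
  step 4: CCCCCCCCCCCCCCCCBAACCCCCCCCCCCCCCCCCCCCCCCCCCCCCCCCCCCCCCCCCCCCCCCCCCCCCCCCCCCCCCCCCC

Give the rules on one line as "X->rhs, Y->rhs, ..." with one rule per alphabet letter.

  step 3 ⇒ step 4: CCCCCCCCBAACCCCCCCCCCCCCCCCCCCCCCCCCCCCCC ⇒ CC·CC·CC·CC·CC·CC·CC·CC·BAA·CCC·CCC·CC·CC·CC·CC·CC·CC·CC·CC·CC·CC·CC·CC·CC·CC·CC·CC·CC·CC·CC·CC·CC·CC·CC·CC·CC·CC·CC·CC·CC·CC
    A ↦ CCC
    B ↦ BAA
    C ↦ CC

A->CCC, B->BAA, C->CC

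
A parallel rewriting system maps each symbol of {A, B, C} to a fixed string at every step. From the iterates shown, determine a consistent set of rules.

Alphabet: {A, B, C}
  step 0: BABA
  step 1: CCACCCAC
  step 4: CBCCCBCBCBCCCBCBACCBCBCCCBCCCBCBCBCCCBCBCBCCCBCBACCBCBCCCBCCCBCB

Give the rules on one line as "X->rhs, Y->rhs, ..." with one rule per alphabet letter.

A->AC, B->CC, C->CB

  step 0 ⇒ step 1: BABA ⇒ CC·AC·CC·AC
    A ↦ AC
    B ↦ CC
    C ↦ CB  (constrained at step 1)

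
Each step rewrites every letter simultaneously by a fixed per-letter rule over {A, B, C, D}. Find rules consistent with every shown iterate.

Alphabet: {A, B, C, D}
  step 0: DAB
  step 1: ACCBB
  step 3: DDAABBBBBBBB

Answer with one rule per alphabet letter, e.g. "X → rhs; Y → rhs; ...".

  step 0 ⇒ step 1: DAB ⇒ A·CC·BB
    A ↦ CC
    B ↦ BB
    D ↦ A
    C ↦ D  (constrained at step 1)

A->CC, B->BB, C->D, D->A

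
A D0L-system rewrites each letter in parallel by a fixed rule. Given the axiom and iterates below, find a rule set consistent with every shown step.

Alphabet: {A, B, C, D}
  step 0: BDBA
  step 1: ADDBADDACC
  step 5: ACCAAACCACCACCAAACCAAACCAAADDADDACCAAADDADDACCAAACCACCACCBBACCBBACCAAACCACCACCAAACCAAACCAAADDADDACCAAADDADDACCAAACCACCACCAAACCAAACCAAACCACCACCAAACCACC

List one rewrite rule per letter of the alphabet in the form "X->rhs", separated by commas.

  step 0 ⇒ step 1: BDBA ⇒ ADD·B·ADD·ACC
    A ↦ ACC
    B ↦ ADD
    D ↦ B
    C ↦ A  (constrained at step 1)

A->ACC, B->ADD, C->A, D->B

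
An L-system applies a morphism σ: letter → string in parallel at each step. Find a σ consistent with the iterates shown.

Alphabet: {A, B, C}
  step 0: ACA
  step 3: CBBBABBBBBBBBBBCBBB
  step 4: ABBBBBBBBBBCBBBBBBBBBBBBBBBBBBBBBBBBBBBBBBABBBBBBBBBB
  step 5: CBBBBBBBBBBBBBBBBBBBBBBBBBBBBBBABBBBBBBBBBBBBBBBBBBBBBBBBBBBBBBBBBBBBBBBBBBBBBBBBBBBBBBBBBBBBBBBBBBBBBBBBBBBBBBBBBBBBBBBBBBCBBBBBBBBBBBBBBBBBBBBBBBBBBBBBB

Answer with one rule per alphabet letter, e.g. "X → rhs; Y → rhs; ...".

  step 4 ⇒ step 5: ABBBBBBBBBBCBBBBBBBBBBBBBBBBBBBBBBBBBBBBBBABBBBBBBBBB ⇒ C·BBB·BBB·BBB·BBB·BBB·BBB·BBB·BBB·BBB·BBB·AB·BBB·BBB·BBB·BBB·BBB·BBB·BBB·BBB·BBB·BBB·BBB·BBB·BBB·BBB·BBB·BBB·BBB·BBB·BBB·BBB·BBB·BBB·BBB·BBB·BBB·BBB·BBB·BBB·BBB·BBB·C·BBB·BBB·BBB·BBB·BBB·BBB·BBB·BBB·BBB·BBB
    A ↦ C
    B ↦ BBB
    C ↦ AB

A->C, B->BBB, C->AB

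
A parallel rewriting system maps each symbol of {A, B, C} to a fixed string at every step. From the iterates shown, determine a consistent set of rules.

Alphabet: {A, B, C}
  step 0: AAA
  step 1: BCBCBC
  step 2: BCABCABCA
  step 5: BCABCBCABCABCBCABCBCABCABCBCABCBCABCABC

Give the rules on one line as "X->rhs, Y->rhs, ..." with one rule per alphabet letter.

A->BC, B->BC, C->A

  step 1 ⇒ step 2: BCBCBC ⇒ BC·A·BC·A·BC·A
    B ↦ BC
    C ↦ A
  step 0 ⇒ step 1: AAA ⇒ BC·BC·BC
    A ↦ BC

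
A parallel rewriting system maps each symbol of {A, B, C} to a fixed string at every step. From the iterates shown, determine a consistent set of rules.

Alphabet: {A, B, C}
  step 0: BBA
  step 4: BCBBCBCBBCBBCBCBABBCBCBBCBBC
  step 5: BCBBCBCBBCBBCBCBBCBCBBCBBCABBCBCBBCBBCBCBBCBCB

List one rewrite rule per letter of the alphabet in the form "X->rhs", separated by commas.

A->AB, B->BC, C->B

  step 4 ⇒ step 5: BCBBCBCBBCBBCBCBABBCBCBBCBBC ⇒ BC·B·BC·BC·B·BC·B·BC·BC·B·BC·BC·B·BC·B·BC·AB·BC·BC·B·BC·B·BC·BC·B·BC·BC·B
    A ↦ AB
    B ↦ BC
    C ↦ B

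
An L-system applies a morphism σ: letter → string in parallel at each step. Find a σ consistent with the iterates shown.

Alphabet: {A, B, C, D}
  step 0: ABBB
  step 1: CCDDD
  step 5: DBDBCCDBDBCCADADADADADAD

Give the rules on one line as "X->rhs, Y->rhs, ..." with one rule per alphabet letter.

A->CC, B->D, C->DB, D->A

  step 0 ⇒ step 1: ABBB ⇒ CC·D·D·D
    A ↦ CC
    B ↦ D
    C ↦ DB  (constrained at step 1)
    D ↦ A  (constrained at step 1)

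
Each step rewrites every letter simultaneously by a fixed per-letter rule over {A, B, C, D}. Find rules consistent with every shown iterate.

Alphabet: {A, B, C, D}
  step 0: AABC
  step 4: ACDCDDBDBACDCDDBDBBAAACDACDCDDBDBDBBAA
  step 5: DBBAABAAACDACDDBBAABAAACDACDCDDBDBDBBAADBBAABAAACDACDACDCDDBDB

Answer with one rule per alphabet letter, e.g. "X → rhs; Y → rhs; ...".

  step 4 ⇒ step 5: ACDCDDBDBACDCDDBDBBAAACDACDCDDBDBDBBAA ⇒ DB·BA·A·BA·A·A·CD·A·CD·DB·BA·A·BA·A·A·CD·A·CD·CD·DB·DB·DB·BA·A·DB·BA·A·BA·A·A·CD·A·CD·A·CD·CD·DB·DB
    A ↦ DB
    B ↦ CD
    C ↦ BA
    D ↦ A

A->DB, B->CD, C->BA, D->A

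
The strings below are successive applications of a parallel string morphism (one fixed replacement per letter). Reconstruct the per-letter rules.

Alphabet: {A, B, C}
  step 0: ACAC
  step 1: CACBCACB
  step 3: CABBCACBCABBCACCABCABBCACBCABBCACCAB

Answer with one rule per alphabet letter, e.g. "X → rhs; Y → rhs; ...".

  step 0 ⇒ step 1: ACAC ⇒ CAC·B·CAC·B
    A ↦ CAC
    C ↦ B
    B ↦ CAB  (constrained at step 1)

A->CAC, B->CAB, C->B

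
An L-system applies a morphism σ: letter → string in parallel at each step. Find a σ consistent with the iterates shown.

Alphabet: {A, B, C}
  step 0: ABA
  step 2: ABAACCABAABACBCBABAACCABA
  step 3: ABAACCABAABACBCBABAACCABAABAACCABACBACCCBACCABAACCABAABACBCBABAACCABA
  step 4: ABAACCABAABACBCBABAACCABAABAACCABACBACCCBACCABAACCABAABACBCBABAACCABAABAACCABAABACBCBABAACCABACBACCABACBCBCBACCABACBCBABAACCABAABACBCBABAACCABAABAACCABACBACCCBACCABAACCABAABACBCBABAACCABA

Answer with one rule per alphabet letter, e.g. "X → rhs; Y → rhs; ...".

A->ABA, B->ACC, C->CB

  step 3 ⇒ step 4: ABAACCABAABACBCBABAACCABAABAACCABACBACCCBACCABAACCABAABACBCBABAACCABA ⇒ ABA·ACC·ABA·ABA·CB·CB·ABA·ACC·ABA·ABA·ACC·ABA·CB·ACC·CB·ACC·ABA·ACC·ABA·ABA·CB·CB·ABA·ACC·ABA·ABA·ACC·ABA·ABA·CB·CB·ABA·ACC·ABA·CB·ACC·ABA·CB·CB·CB·ACC·ABA·CB·CB·ABA·ACC·ABA·ABA·CB·CB·ABA·ACC·ABA·ABA·ACC·ABA·CB·ACC·CB·ACC·ABA·ACC·ABA·ABA·CB·CB·ABA·ACC·ABA
    A ↦ ABA
    B ↦ ACC
    C ↦ CB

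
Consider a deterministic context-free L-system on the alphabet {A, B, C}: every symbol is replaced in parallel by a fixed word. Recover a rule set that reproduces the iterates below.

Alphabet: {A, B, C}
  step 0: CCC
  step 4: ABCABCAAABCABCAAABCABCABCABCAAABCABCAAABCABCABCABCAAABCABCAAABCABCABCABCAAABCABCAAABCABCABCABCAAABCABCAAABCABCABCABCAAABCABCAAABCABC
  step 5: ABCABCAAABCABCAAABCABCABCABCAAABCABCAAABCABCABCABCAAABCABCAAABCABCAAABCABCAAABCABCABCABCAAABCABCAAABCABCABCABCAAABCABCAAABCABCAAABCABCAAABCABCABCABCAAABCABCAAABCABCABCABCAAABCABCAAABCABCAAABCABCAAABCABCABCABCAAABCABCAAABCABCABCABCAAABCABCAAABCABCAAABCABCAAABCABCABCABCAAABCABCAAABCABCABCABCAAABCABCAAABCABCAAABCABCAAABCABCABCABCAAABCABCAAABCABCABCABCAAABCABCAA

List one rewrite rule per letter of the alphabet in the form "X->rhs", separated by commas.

A->ABC, B->ABC, C->AA

  step 4 ⇒ step 5: ABCABCAAABCABCAAABCABCABCABCAAABCABCAAABCABCABCABCAAABCABCAAABCABCABCABCAAABCABCAAABCABCABCABCAAABCABCAAABCABCABCABCAAABCABCAAABCABC ⇒ ABC·ABC·AA·ABC·ABC·AA·ABC·ABC·ABC·ABC·AA·ABC·ABC·AA·ABC·ABC·ABC·ABC·AA·ABC·ABC·AA·ABC·ABC·AA·ABC·ABC·AA·ABC·ABC·ABC·ABC·AA·ABC·ABC·AA·ABC·ABC·ABC·ABC·AA·ABC·ABC·AA·ABC·ABC·AA·ABC·ABC·AA·ABC·ABC·ABC·ABC·AA·ABC·ABC·AA·ABC·ABC·ABC·ABC·AA·ABC·ABC·AA·ABC·ABC·AA·ABC·ABC·AA·ABC·ABC·ABC·ABC·AA·ABC·ABC·AA·ABC·ABC·ABC·ABC·AA·ABC·ABC·AA·ABC·ABC·AA·ABC·ABC·AA·ABC·ABC·ABC·ABC·AA·ABC·ABC·AA·ABC·ABC·ABC·ABC·AA·ABC·ABC·AA·ABC·ABC·AA·ABC·ABC·AA·ABC·ABC·ABC·ABC·AA·ABC·ABC·AA·ABC·ABC·ABC·ABC·AA·ABC·ABC·AA
    A ↦ ABC
    B ↦ ABC
    C ↦ AA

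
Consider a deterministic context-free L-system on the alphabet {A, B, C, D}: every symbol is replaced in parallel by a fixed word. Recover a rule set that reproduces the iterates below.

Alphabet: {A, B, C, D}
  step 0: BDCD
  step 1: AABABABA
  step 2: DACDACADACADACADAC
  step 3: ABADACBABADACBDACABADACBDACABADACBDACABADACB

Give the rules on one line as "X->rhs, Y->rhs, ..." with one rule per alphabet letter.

A->DAC, B->A, C->B, D->ABA

  step 2 ⇒ step 3: DACDACADACADACADAC ⇒ ABA·DAC·B·ABA·DAC·B·DAC·ABA·DAC·B·DAC·ABA·DAC·B·DAC·ABA·DAC·B
    A ↦ DAC
    C ↦ B
    D ↦ ABA
  step 0 ⇒ step 1: BDCD ⇒ A·ABA·B·ABA
    B ↦ A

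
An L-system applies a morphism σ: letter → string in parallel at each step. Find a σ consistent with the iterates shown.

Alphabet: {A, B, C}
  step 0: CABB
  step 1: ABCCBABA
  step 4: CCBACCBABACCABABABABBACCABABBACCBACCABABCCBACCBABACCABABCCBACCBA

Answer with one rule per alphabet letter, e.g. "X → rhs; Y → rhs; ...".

  step 0 ⇒ step 1: CABB ⇒ AB·CC·BA·BA
    A ↦ CC
    B ↦ BA
    C ↦ AB

A->CC, B->BA, C->AB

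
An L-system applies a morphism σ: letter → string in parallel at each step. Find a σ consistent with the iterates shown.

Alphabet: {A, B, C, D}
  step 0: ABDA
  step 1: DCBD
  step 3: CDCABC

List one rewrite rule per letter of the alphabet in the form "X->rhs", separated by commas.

A->D, B->C, C->AB, D->B

  step 0 ⇒ step 1: ABDA ⇒ D·C·B·D
    A ↦ D
    B ↦ C
    D ↦ B
    C ↦ AB  (constrained at step 1)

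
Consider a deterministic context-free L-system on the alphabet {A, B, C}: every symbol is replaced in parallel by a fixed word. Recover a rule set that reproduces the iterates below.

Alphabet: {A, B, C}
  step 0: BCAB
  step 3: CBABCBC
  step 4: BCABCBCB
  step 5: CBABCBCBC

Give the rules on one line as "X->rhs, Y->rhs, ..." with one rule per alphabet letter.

  step 4 ⇒ step 5: BCABCBCB ⇒ C·B·AB·C·B·C·B·C
    A ↦ AB
    B ↦ C
    C ↦ B

A->AB, B->C, C->B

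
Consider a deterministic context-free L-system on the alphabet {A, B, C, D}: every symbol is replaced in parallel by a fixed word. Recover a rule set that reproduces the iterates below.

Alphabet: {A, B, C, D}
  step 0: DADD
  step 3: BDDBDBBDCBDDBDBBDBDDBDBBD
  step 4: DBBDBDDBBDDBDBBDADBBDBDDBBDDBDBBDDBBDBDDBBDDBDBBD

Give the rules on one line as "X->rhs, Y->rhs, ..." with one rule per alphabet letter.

A->C, B->DB, C->A, D->BD

  step 3 ⇒ step 4: BDDBDBBDCBDDBDBBDBDDBDBBD ⇒ DB·BD·BD·DB·BD·DB·DB·BD·A·DB·BD·BD·DB·BD·DB·DB·BD·DB·BD·BD·DB·BD·DB·DB·BD
    B ↦ DB
    C ↦ A
    D ↦ BD
    A ↦ C  (constrained at step 0)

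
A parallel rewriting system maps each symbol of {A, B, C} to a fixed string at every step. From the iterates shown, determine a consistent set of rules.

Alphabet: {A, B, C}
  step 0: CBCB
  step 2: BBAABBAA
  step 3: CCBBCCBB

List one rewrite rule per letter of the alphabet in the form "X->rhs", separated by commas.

A->B, B->C, C->AA

  step 2 ⇒ step 3: BBAABBAA ⇒ C·C·B·B·C·C·B·B
    A ↦ B
    B ↦ C
    C ↦ AA  (constrained at step 0)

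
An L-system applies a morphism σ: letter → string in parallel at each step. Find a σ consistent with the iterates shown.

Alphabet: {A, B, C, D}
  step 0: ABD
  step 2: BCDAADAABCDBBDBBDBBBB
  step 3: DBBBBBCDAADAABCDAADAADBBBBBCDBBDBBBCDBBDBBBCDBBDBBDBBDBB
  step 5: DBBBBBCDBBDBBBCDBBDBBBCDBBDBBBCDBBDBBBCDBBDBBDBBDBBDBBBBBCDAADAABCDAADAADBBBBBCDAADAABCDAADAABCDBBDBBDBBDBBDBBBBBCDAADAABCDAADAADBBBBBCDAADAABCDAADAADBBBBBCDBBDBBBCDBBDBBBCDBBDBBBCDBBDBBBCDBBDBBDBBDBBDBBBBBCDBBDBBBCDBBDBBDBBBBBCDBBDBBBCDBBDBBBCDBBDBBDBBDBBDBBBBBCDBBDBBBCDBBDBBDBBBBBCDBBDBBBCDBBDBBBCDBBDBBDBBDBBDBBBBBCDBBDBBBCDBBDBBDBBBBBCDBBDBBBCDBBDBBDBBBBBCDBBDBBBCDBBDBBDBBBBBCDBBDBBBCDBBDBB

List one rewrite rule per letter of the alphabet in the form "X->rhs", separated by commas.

  step 2 ⇒ step 3: BCDAADAABCDBBDBBDBBBB ⇒ DBB·BB·BC·DAA·DAA·BC·DAA·DAA·DBB·BB·BC·DBB·DBB·BC·DBB·DBB·BC·DBB·DBB·DBB·DBB
    A ↦ DAA
    B ↦ DBB
    C ↦ BB
    D ↦ BC

A->DAA, B->DBB, C->BB, D->BC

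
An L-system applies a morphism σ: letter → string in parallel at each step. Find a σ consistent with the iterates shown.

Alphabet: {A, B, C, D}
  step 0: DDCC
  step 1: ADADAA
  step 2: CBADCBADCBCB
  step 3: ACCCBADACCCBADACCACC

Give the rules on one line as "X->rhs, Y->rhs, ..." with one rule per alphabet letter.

A->CB, B->CC, C->A, D->AD

  step 2 ⇒ step 3: CBADCBADCBCB ⇒ A·CC·CB·AD·A·CC·CB·AD·A·CC·A·CC
    A ↦ CB
    B ↦ CC
    C ↦ A
    D ↦ AD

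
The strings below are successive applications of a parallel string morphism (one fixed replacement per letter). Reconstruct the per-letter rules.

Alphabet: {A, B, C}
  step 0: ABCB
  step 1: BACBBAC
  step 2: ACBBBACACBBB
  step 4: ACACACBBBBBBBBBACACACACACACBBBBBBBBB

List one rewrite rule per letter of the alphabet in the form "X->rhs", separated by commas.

  step 1 ⇒ step 2: BACBBAC ⇒ AC·B·BB·AC·AC·B·BB
    A ↦ B
    B ↦ AC
    C ↦ BB

A->B, B->AC, C->BB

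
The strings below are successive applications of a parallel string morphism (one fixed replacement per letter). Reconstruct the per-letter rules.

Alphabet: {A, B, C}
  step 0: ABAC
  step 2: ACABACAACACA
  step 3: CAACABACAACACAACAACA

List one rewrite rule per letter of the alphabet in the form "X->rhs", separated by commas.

  step 2 ⇒ step 3: ACABACAACACA ⇒ CA·A·CA·BA·CA·A·CA·CA·A·CA·A·CA
    A ↦ CA
    B ↦ BA
    C ↦ A

A->CA, B->BA, C->A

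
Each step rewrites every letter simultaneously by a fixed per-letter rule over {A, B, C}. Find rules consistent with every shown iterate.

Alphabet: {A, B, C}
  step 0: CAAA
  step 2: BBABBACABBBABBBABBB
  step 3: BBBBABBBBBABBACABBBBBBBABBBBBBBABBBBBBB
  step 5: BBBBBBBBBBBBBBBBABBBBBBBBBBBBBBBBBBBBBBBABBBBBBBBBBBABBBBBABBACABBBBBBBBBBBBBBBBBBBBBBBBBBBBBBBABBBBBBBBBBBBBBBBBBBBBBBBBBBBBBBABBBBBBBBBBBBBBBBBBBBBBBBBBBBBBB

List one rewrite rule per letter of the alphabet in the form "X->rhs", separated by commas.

  step 2 ⇒ step 3: BBABBACABBBABBBABBB ⇒ BB·BB·AB·BB·BB·AB·BAC·AB·BB·BB·BB·AB·BB·BB·BB·AB·BB·BB·BB
    A ↦ AB
    B ↦ BB
    C ↦ BAC

A->AB, B->BB, C->BAC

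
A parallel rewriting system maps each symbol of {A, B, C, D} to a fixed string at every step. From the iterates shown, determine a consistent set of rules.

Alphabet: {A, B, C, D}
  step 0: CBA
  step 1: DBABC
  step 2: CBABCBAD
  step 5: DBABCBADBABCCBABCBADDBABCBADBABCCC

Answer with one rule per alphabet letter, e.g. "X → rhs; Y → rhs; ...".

  step 1 ⇒ step 2: DBABC ⇒ C·BA·BC·BA·D
    A ↦ BC
    B ↦ BA
    C ↦ D
    D ↦ C

A->BC, B->BA, C->D, D->C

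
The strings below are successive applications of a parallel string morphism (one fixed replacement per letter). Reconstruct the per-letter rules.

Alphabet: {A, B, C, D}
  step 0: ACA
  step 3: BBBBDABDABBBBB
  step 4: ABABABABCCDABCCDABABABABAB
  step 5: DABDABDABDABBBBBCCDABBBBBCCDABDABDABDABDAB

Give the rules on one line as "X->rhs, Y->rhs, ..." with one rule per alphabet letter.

  step 4 ⇒ step 5: ABABABABCCDABCCDABABABABAB ⇒ D·AB·D·AB·D·AB·D·AB·BB·BB·CC·D·AB·BB·BB·CC·D·AB·D·AB·D·AB·D·AB·D·AB
    A ↦ D
    B ↦ AB
    C ↦ BB
    D ↦ CC

A->D, B->AB, C->BB, D->CC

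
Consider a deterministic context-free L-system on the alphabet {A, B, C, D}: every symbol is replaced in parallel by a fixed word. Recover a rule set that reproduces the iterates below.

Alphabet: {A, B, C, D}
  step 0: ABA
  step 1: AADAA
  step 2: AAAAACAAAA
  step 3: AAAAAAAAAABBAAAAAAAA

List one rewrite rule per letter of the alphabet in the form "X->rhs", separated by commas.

  step 2 ⇒ step 3: AAAAACAAAA ⇒ AA·AA·AA·AA·AA·BB·AA·AA·AA·AA
    A ↦ AA
    C ↦ BB
  step 0 ⇒ step 1: ABA ⇒ AA·D·AA
    B ↦ D
  step 1 ⇒ step 2: AADAA ⇒ AA·AA·AC·AA·AA
    D ↦ AC

A->AA, B->D, C->BB, D->AC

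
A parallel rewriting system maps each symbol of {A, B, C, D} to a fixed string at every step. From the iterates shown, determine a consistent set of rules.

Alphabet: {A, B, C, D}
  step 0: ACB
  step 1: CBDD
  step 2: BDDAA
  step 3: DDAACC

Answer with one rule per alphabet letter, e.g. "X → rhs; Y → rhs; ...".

A->C, B->DD, C->B, D->A

  step 2 ⇒ step 3: BDDAA ⇒ DD·A·A·C·C
    A ↦ C
    B ↦ DD
    D ↦ A
  step 0 ⇒ step 1: ACB ⇒ C·B·DD
    C ↦ B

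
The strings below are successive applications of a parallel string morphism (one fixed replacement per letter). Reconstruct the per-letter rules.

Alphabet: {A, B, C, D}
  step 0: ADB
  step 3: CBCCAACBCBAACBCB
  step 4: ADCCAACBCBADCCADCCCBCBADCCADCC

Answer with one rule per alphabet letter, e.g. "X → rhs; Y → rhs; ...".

A->CB, B->DCC, C->A, D->CC

  step 3 ⇒ step 4: CBCCAACBCBAACBCB ⇒ A·DCC·A·A·CB·CB·A·DCC·A·DCC·CB·CB·A·DCC·A·DCC
    A ↦ CB
    B ↦ DCC
    C ↦ A
    D ↦ CC  (constrained at step 0)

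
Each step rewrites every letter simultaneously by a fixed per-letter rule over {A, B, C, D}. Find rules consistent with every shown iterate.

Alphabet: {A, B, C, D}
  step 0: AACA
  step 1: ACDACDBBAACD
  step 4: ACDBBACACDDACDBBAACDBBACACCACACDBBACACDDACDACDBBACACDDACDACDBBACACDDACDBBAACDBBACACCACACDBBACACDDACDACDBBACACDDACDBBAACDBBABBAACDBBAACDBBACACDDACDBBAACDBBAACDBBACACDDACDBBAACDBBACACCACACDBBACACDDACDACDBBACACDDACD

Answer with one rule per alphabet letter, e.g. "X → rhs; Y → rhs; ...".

A->ACD, B->D, C->BBA, D->CAC

  step 0 ⇒ step 1: AACA ⇒ ACD·ACD·BBA·ACD
    A ↦ ACD
    C ↦ BBA
    B ↦ D  (constrained at step 1)
    D ↦ CAC  (constrained at step 1)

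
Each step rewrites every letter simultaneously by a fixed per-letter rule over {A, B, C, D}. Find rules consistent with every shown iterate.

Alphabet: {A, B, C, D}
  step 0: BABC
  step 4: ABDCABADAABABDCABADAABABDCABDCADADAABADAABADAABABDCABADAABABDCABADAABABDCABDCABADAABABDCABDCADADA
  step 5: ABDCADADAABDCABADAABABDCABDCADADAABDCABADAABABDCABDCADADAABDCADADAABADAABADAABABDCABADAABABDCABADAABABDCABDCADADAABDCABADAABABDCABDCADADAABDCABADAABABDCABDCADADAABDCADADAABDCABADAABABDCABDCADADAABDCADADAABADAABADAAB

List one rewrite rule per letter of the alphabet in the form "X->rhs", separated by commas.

A->AB, B->DC, C->DA, D->ADA

  step 4 ⇒ step 5: ABDCABADAABABDCABADAABABDCABDCADADAABADAABADAABABDCABADAABABDCABADAABABDCABDCABADAABABDCABDCADADA ⇒ AB·DC·ADA·DA·AB·DC·AB·ADA·AB·AB·DC·AB·DC·ADA·DA·AB·DC·AB·ADA·AB·AB·DC·AB·DC·ADA·DA·AB·DC·ADA·DA·AB·ADA·AB·ADA·AB·AB·DC·AB·ADA·AB·AB·DC·AB·ADA·AB·AB·DC·AB·DC·ADA·DA·AB·DC·AB·ADA·AB·AB·DC·AB·DC·ADA·DA·AB·DC·AB·ADA·AB·AB·DC·AB·DC·ADA·DA·AB·DC·ADA·DA·AB·DC·AB·ADA·AB·AB·DC·AB·DC·ADA·DA·AB·DC·ADA·DA·AB·ADA·AB·ADA·AB
    A ↦ AB
    B ↦ DC
    C ↦ DA
    D ↦ ADA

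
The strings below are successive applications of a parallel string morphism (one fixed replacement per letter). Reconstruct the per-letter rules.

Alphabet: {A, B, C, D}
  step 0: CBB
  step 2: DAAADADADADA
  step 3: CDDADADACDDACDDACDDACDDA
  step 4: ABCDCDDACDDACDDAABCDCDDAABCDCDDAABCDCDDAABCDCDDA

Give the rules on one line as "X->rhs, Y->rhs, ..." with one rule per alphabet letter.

  step 3 ⇒ step 4: CDDADADACDDACDDACDDACDDA ⇒ AB·CD·CD·DA·CD·DA·CD·DA·AB·CD·CD·DA·AB·CD·CD·DA·AB·CD·CD·DA·AB·CD·CD·DA
    A ↦ DA
    C ↦ AB
    D ↦ CD
    B ↦ AA  (constrained at step 0)

A->DA, B->AA, C->AB, D->CD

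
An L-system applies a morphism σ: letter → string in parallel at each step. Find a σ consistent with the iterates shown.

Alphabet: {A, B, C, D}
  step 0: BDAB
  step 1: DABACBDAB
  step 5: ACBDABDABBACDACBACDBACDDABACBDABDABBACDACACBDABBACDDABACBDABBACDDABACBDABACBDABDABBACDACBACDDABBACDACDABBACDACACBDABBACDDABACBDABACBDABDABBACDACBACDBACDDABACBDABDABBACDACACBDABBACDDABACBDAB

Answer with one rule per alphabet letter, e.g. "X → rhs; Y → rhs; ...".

  step 0 ⇒ step 1: BDAB ⇒ DAB·AC·B·DAB
    A ↦ B
    B ↦ DAB
    D ↦ AC
    C ↦ ACD  (constrained at step 1)

A->B, B->DAB, C->ACD, D->AC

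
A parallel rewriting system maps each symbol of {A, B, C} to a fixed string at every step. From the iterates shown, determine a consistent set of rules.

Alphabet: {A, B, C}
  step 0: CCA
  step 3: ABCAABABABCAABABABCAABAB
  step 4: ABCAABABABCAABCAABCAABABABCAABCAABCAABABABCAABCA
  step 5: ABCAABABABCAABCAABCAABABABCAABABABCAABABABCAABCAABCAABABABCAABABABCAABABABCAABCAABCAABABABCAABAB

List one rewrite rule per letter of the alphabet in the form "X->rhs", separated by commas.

A->AB, B->CA, C->AB

  step 4 ⇒ step 5: ABCAABABABCAABCAABCAABABABCAABCAABCAABABABCAABCA ⇒ AB·CA·AB·AB·AB·CA·AB·CA·AB·CA·AB·AB·AB·CA·AB·AB·AB·CA·AB·AB·AB·CA·AB·CA·AB·CA·AB·AB·AB·CA·AB·AB·AB·CA·AB·AB·AB·CA·AB·CA·AB·CA·AB·AB·AB·CA·AB·AB
    A ↦ AB
    B ↦ CA
    C ↦ AB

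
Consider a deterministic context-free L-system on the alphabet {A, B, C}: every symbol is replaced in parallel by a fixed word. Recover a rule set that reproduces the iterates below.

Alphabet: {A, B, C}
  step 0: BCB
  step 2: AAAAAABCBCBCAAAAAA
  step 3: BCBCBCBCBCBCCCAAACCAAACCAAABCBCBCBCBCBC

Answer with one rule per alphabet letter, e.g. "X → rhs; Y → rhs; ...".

A->BC, B->CC, C->AAA

  step 2 ⇒ step 3: AAAAAABCBCBCAAAAAA ⇒ BC·BC·BC·BC·BC·BC·CC·AAA·CC·AAA·CC·AAA·BC·BC·BC·BC·BC·BC
    A ↦ BC
    B ↦ CC
    C ↦ AAA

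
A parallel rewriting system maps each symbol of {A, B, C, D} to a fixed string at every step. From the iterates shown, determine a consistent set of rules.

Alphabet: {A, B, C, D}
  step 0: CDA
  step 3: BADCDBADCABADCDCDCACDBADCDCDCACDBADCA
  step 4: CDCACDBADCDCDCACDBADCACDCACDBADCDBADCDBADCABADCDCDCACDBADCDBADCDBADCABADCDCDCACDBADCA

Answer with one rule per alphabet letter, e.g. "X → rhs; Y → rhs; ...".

  step 3 ⇒ step 4: BADCDBADCABADCDCDCACDBADCDCDCACDBADCA ⇒ CD·CA·CD·BAD·CD·CD·CA·CD·BAD·CA·CD·CA·CD·BAD·CD·BAD·CD·BAD·CA·BAD·CD·CD·CA·CD·BAD·CD·BAD·CD·BAD·CA·BAD·CD·CD·CA·CD·BAD·CA
    A ↦ CA
    B ↦ CD
    C ↦ BAD
    D ↦ CD

A->CA, B->CD, C->BAD, D->CD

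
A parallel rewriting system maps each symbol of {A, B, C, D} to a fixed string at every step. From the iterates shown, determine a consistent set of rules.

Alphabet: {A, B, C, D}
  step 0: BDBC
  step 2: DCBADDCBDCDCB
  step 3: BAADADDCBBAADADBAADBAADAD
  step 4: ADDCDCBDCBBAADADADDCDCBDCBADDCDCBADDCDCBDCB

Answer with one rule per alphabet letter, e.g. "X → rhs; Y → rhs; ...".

  step 3 ⇒ step 4: BAADADDCBBAADADBAADBAADAD ⇒ AD·DC·DC·B·DC·B·B·AAD·AD·AD·DC·DC·B·DC·B·AD·DC·DC·B·AD·DC·DC·B·DC·B
    A ↦ DC
    B ↦ AD
    C ↦ AAD
    D ↦ B

A->DC, B->AD, C->AAD, D->B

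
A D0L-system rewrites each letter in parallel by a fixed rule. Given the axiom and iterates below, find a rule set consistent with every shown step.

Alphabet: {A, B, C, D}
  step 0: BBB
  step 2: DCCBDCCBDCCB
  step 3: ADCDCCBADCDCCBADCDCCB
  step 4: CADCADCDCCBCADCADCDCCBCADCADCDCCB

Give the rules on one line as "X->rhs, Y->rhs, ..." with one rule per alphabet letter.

A->C, B->CB, C->DC, D->A

  step 3 ⇒ step 4: ADCDCCBADCDCCBADCDCCB ⇒ C·A·DC·A·DC·DC·CB·C·A·DC·A·DC·DC·CB·C·A·DC·A·DC·DC·CB
    A ↦ C
    B ↦ CB
    C ↦ DC
    D ↦ A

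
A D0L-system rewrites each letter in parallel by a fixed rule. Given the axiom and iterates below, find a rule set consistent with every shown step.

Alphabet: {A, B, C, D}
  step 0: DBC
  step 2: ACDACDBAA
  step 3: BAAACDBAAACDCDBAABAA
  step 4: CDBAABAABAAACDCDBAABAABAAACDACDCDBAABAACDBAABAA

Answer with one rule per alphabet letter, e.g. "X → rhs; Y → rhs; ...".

  step 3 ⇒ step 4: BAAACDBAAACDCDBAABAA ⇒ CD·BAA·BAA·BAA·A·CD·CD·BAA·BAA·BAA·A·CD·A·CD·CD·BAA·BAA·CD·BAA·BAA
    A ↦ BAA
    B ↦ CD
    C ↦ A
    D ↦ CD

A->BAA, B->CD, C->A, D->CD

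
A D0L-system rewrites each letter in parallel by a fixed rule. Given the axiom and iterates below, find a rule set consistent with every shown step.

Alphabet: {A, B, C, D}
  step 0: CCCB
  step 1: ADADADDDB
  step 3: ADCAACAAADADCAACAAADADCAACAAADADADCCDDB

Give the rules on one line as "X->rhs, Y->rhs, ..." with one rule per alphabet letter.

A->CAA, B->DDB, C->AD, D->C

  step 0 ⇒ step 1: CCCB ⇒ AD·AD·AD·DDB
    B ↦ DDB
    C ↦ AD
    A ↦ CAA  (constrained at step 1)
    D ↦ C  (constrained at step 1)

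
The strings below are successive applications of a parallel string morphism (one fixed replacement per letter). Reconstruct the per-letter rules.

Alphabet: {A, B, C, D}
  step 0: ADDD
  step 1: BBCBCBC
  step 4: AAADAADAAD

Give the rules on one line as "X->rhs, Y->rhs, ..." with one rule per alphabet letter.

  step 0 ⇒ step 1: ADDD ⇒ B·BC·BC·BC
    A ↦ B
    D ↦ BC
    B ↦ A  (constrained at step 1)
    C ↦ D  (constrained at step 1)

A->B, B->A, C->D, D->BC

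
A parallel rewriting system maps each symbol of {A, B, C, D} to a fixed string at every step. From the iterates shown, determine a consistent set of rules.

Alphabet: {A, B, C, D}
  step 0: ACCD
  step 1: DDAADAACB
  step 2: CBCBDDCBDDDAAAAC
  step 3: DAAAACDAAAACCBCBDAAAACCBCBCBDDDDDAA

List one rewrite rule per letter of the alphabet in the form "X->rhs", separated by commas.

  step 2 ⇒ step 3: CBCBDDCBDDDAAAAC ⇒ DAA·AAC·DAA·AAC·CB·CB·DAA·AAC·CB·CB·CB·D·D·D·D·DAA
    A ↦ D
    B ↦ AAC
    C ↦ DAA
    D ↦ CB

A->D, B->AAC, C->DAA, D->CB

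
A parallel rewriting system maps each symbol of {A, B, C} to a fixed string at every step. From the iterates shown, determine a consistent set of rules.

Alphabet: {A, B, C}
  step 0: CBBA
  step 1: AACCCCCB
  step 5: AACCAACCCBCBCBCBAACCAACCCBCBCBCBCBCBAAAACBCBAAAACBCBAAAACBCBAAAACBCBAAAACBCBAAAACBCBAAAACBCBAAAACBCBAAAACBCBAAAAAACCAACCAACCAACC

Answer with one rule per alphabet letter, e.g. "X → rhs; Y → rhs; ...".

A->CB, B->CC, C->AA

  step 0 ⇒ step 1: CBBA ⇒ AA·CC·CC·CB
    A ↦ CB
    B ↦ CC
    C ↦ AA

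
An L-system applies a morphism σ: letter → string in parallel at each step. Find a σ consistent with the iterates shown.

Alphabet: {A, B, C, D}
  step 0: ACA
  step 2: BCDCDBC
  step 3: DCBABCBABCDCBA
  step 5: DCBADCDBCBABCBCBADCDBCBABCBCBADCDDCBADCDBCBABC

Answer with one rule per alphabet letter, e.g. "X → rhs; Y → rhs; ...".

A->D, B->DC, C->BA, D->BC

  step 2 ⇒ step 3: BCDCDBC ⇒ DC·BA·BC·BA·BC·DC·BA
    B ↦ DC
    C ↦ BA
    D ↦ BC
    A ↦ D  (constrained at step 0)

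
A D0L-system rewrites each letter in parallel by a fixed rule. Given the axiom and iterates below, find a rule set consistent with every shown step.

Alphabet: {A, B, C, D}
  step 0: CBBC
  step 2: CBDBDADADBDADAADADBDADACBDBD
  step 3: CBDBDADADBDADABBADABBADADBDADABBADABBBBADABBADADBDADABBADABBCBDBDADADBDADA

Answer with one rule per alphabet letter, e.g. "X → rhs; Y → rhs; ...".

  step 2 ⇒ step 3: CBDBDADADBDADAADADBDADACBDBD ⇒ CB·DBD·ADA·DBD·ADA·BB·ADA·BB·ADA·DBD·ADA·BB·ADA·BB·BB·ADA·BB·ADA·DBD·ADA·BB·ADA·BB·CB·DBD·ADA·DBD·ADA
    A ↦ BB
    B ↦ DBD
    C ↦ CB
    D ↦ ADA

A->BB, B->DBD, C->CB, D->ADA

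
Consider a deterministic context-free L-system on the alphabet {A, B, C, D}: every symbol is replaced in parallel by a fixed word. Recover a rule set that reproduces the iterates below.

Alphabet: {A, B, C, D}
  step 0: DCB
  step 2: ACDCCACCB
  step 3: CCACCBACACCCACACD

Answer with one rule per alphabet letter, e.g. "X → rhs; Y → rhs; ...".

  step 2 ⇒ step 3: ACDCCACCB ⇒ CC·AC·CB·AC·AC·CC·AC·AC·D
    A ↦ CC
    B ↦ D
    C ↦ AC
    D ↦ CB

A->CC, B->D, C->AC, D->CB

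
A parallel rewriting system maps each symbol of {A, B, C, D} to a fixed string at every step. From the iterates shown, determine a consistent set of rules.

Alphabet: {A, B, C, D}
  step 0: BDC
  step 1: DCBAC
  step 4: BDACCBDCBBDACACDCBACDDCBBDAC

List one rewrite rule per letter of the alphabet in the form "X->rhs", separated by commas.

A->BD, B->D, C->AC, D->CB

  step 0 ⇒ step 1: BDC ⇒ D·CB·AC
    B ↦ D
    C ↦ AC
    D ↦ CB
    A ↦ BD  (constrained at step 1)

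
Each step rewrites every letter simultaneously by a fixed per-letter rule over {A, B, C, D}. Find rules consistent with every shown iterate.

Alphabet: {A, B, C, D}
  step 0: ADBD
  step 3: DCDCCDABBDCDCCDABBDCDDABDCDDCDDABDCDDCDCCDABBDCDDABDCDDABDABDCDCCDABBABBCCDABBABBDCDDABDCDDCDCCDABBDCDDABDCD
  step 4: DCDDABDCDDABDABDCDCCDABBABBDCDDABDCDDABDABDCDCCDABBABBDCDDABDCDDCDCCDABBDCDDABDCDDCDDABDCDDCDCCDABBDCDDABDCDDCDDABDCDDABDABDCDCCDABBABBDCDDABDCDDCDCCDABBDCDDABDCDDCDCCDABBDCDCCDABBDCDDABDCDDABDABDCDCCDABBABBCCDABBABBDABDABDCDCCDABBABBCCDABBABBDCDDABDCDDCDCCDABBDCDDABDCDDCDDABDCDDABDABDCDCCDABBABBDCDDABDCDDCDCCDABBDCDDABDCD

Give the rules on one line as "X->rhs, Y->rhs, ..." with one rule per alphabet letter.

A->CCD, B->ABB, C->DAB, D->DCD

  step 3 ⇒ step 4: DCDCCDABBDCDCCDABBDCDDABDCDDCDDABDCDDCDCCDABBDCDDABDCDDABDABDCDCCDABBABBCCDABBABBDCDDABDCDDCDCCDABBDCDDABDCD ⇒ DCD·DAB·DCD·DAB·DAB·DCD·CCD·ABB·ABB·DCD·DAB·DCD·DAB·DAB·DCD·CCD·ABB·ABB·DCD·DAB·DCD·DCD·CCD·ABB·DCD·DAB·DCD·DCD·DAB·DCD·DCD·CCD·ABB·DCD·DAB·DCD·DCD·DAB·DCD·DAB·DAB·DCD·CCD·ABB·ABB·DCD·DAB·DCD·DCD·CCD·ABB·DCD·DAB·DCD·DCD·CCD·ABB·DCD·CCD·ABB·DCD·DAB·DCD·DAB·DAB·DCD·CCD·ABB·ABB·CCD·ABB·ABB·DAB·DAB·DCD·CCD·ABB·ABB·CCD·ABB·ABB·DCD·DAB·DCD·DCD·CCD·ABB·DCD·DAB·DCD·DCD·DAB·DCD·DAB·DAB·DCD·CCD·ABB·ABB·DCD·DAB·DCD·DCD·CCD·ABB·DCD·DAB·DCD
    A ↦ CCD
    B ↦ ABB
    C ↦ DAB
    D ↦ DCD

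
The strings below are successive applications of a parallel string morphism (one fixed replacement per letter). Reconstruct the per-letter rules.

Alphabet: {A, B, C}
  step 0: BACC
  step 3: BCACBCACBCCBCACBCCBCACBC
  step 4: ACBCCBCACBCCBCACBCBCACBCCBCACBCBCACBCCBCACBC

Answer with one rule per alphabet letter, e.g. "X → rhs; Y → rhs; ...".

  step 3 ⇒ step 4: BCACBCACBCCBCACBCCBCACBC ⇒ AC·BC·C·BC·AC·BC·C·BC·AC·BC·BC·AC·BC·C·BC·AC·BC·BC·AC·BC·C·BC·AC·BC
    A ↦ C
    B ↦ AC
    C ↦ BC

A->C, B->AC, C->BC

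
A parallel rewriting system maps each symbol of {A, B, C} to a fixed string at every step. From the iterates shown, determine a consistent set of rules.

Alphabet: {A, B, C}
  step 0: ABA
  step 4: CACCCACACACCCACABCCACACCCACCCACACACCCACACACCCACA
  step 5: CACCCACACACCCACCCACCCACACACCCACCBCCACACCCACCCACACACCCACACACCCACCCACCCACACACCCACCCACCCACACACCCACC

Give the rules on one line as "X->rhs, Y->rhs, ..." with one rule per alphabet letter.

  step 4 ⇒ step 5: CACCCACACACCCACABCCACACCCACCCACACACCCACACACCCACA ⇒ CA·CC·CA·CA·CA·CC·CA·CC·CA·CC·CA·CA·CA·CC·CA·CC·BC·CA·CA·CC·CA·CC·CA·CA·CA·CC·CA·CA·CA·CC·CA·CC·CA·CC·CA·CA·CA·CC·CA·CC·CA·CC·CA·CA·CA·CC·CA·CC
    A ↦ CC
    B ↦ BC
    C ↦ CA

A->CC, B->BC, C->CA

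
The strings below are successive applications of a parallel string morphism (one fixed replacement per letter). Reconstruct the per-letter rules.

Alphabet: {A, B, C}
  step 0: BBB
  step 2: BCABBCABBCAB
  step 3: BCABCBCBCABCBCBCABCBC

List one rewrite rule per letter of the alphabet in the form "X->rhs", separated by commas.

  step 2 ⇒ step 3: BCABBCABBCAB ⇒ BC·AB·C·BC·BC·AB·C·BC·BC·AB·C·BC
    A ↦ C
    B ↦ BC
    C ↦ AB

A->C, B->BC, C->AB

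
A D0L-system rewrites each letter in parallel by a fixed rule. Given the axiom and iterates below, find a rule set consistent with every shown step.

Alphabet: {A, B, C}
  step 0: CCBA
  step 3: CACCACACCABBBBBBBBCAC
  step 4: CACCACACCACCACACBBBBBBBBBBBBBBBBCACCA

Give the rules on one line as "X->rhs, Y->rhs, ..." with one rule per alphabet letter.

  step 3 ⇒ step 4: CACCACACCABBBBBBBBCAC ⇒ CA·C·CA·CA·C·CA·C·CA·CA·C·BB·BB·BB·BB·BB·BB·BB·BB·CA·C·CA
    A ↦ C
    B ↦ BB
    C ↦ CA

A->C, B->BB, C->CA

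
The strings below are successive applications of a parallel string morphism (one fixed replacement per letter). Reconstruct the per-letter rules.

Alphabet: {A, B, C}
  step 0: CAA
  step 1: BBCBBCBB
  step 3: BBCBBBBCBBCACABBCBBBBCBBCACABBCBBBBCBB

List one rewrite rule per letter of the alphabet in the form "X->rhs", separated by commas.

A->CBB, B->CA, C->BB

  step 0 ⇒ step 1: CAA ⇒ BB·CBB·CBB
    A ↦ CBB
    C ↦ BB
    B ↦ CA  (constrained at step 1)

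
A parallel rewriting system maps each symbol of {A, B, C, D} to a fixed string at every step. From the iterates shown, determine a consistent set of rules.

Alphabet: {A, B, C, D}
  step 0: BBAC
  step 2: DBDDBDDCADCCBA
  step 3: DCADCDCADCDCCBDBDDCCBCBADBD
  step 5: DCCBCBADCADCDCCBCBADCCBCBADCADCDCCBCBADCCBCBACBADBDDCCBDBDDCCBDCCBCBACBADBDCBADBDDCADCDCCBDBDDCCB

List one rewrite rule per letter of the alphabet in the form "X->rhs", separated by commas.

A->DBD, B->A, C->CB, D->DC

  step 2 ⇒ step 3: DBDDBDDCADCCBA ⇒ DC·A·DC·DC·A·DC·DC·CB·DBD·DC·CB·CB·A·DBD
    A ↦ DBD
    B ↦ A
    C ↦ CB
    D ↦ DC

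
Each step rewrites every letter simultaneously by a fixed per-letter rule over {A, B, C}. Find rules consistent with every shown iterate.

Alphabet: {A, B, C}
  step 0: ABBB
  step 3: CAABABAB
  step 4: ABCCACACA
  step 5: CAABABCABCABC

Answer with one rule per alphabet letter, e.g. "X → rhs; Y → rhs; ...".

A->C, B->A, C->AB

  step 4 ⇒ step 5: ABCCACACA ⇒ C·A·AB·AB·C·AB·C·AB·C
    A ↦ C
    B ↦ A
    C ↦ AB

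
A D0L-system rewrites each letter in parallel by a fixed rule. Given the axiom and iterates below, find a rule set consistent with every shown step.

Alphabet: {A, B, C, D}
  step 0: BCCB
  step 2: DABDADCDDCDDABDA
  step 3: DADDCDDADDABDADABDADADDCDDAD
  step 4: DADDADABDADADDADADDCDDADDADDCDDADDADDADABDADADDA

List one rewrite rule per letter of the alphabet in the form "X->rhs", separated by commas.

  step 3 ⇒ step 4: DADDCDDADDABDADABDADADDCDDAD ⇒ DA·D·DA·DA·B·DA·DA·D·DA·DA·D·DCD·DA·D·DA·D·DCD·DA·D·DA·D·DA·DA·B·DA·DA·D·DA
    A ↦ D
    B ↦ DCD
    C ↦ B
    D ↦ DA

A->D, B->DCD, C->B, D->DA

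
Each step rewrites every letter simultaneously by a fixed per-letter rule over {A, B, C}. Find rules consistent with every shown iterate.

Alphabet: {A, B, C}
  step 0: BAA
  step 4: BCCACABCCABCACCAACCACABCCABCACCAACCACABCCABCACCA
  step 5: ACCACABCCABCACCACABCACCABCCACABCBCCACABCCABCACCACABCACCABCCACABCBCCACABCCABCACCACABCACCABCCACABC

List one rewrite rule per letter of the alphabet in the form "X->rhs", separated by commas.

A->BC, B->AC, C->CA

  step 4 ⇒ step 5: BCCACABCCABCACCAACCACABCCABCACCAACCACABCCABCACCA ⇒ AC·CA·CA·BC·CA·BC·AC·CA·CA·BC·AC·CA·BC·CA·CA·BC·BC·CA·CA·BC·CA·BC·AC·CA·CA·BC·AC·CA·BC·CA·CA·BC·BC·CA·CA·BC·CA·BC·AC·CA·CA·BC·AC·CA·BC·CA·CA·BC
    A ↦ BC
    B ↦ AC
    C ↦ CA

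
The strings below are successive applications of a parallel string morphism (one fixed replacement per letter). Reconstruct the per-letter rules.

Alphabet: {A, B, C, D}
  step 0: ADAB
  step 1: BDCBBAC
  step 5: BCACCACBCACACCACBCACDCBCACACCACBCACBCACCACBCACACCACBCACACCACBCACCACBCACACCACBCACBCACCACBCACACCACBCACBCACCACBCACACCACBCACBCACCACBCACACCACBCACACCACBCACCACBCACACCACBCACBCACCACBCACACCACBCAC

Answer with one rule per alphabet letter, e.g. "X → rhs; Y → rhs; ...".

A->B, B->AC, C->CAC, D->DCB

  step 0 ⇒ step 1: ADAB ⇒ B·DCB·B·AC
    A ↦ B
    B ↦ AC
    D ↦ DCB
    C ↦ CAC  (constrained at step 1)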